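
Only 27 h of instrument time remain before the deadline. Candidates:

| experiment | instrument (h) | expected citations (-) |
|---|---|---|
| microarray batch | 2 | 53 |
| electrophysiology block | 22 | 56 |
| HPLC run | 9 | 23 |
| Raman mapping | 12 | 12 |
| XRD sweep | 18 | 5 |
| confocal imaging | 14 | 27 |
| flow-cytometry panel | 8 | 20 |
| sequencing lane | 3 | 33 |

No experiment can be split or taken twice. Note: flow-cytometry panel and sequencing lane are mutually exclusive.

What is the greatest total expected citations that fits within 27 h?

Microarray batch + electrophysiology block + sequencing lane uses 27 of the 27 h and totals 142.
The closest alternative, microarray batch + HPLC run + Raman mapping + sequencing lane, reaches only 121.

142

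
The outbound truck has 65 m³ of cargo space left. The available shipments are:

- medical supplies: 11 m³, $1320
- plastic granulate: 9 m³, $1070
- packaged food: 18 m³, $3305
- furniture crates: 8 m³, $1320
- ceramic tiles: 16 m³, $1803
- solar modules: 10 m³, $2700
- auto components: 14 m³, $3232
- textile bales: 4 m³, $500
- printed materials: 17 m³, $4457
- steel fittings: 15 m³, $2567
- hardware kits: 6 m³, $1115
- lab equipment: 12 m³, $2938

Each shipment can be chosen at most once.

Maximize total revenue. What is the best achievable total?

15147

Ranking by ratio (revenue/m³): solar modules 270.00, printed materials 262.18, lab equipment 244.83, auto components 230.86.
Greedy by ratio would take solar modules + auto components + textile bales + printed materials + hardware kits + lab equipment: 63 m³ used, total 14942.
The 6 m³ tied up in hardware kits is better spent on furniture crates — total rises to 15147 (65 m³).
An exhaustive check of the 4096 subsets confirms 15147.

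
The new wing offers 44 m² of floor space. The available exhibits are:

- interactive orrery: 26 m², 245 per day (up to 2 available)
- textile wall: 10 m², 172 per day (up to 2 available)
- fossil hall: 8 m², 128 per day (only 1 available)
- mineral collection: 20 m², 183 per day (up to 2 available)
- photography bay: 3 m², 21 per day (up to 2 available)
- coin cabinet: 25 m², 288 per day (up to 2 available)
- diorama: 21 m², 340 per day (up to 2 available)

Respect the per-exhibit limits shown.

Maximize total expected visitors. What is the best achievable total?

705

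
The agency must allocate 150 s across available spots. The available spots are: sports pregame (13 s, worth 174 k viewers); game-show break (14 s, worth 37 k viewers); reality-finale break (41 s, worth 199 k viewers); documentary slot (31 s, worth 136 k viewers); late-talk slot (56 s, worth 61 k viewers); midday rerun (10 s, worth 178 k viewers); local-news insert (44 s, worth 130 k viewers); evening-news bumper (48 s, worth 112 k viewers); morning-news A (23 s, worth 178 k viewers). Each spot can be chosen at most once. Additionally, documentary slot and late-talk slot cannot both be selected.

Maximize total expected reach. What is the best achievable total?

The ratio ordering already packs tightly: sports pregame + game-show break + reality-finale break + documentary slot + midday rerun + morning-news A, 132 s, 902.
Next best is sports pregame + game-show break + reality-finale break + midday rerun + local-news insert + morning-news A at 896 (145 s) — short by 6.

902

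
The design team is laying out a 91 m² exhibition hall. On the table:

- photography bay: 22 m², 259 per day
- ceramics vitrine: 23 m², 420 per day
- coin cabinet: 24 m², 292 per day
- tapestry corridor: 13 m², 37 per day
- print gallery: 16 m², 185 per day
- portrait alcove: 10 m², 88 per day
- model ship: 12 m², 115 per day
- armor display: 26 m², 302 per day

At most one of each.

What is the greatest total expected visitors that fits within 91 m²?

1199

Ranking by ratio (expected visitors/m²): ceramics vitrine 18.26, coin cabinet 12.17, photography bay 11.77, armor display 11.62.
The ratio heuristic lands on photography bay + ceramics vitrine + coin cabinet + print gallery (1156) but leaves 6 m² idle.
Dropping photography bay frees 22 m²; slotting in armor display (26 m²) lifts the total to 1199 at 89 m².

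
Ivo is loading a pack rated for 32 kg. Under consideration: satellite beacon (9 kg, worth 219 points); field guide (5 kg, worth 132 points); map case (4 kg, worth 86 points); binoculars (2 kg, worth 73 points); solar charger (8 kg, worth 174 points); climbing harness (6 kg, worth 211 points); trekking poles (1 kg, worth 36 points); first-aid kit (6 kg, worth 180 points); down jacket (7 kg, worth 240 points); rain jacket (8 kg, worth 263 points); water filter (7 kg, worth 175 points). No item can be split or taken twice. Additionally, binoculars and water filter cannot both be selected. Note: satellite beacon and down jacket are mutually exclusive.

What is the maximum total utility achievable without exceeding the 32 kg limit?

Greedy by ratio would take binoculars + climbing harness + trekking poles + first-aid kit + down jacket + rain jacket: 30 kg used, total 1003.
Replace binoculars and trekking poles with field guide: the trade gains 23 net, giving 1026 at 32 kg.

1026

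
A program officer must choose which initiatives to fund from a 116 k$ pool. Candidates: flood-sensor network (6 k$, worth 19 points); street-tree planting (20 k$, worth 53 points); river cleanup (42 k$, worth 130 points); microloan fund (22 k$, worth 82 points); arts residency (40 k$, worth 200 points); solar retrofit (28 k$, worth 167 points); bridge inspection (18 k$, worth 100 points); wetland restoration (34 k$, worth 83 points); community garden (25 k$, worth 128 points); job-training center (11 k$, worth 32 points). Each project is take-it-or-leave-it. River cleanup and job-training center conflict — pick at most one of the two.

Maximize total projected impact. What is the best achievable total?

595

Best packing: arts residency + solar retrofit + bridge inspection + community garden — 111 k$, 595 total.
Next best is microloan fund + arts residency + solar retrofit + community garden at 577 (115 k$) — short by 18.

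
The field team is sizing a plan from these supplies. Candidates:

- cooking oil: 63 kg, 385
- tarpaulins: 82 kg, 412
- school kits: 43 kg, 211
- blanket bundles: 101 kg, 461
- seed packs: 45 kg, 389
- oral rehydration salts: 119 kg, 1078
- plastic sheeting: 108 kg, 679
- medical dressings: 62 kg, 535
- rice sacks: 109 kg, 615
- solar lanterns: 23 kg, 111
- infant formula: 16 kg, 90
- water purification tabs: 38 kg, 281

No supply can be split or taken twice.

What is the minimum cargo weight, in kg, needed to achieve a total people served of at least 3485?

474

Minimise kg subject to total people served ≥ 3485.
Taking cooking oil + seed packs + oral rehydration salts + plastic sheeting + medical dressings + solar lanterns + infant formula + water purification tabs gives 3548 (≥ 3485) for 474 kg.
Below 474 kg the best achievable stays under 3485.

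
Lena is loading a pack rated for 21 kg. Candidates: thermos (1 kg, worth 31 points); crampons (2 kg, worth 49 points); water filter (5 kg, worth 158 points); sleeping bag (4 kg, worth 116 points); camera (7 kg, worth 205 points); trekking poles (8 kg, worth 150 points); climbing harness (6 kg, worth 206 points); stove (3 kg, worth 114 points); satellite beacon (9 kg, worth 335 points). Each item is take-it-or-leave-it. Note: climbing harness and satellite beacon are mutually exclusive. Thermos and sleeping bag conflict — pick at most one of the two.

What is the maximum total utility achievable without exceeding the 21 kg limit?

Density check — stove 38.00, satellite beacon 37.22, climbing harness 34.33 are the best per kg.
Taking water filter + sleeping bag + stove + satellite beacon: 21 kg used, 723 in utility.

723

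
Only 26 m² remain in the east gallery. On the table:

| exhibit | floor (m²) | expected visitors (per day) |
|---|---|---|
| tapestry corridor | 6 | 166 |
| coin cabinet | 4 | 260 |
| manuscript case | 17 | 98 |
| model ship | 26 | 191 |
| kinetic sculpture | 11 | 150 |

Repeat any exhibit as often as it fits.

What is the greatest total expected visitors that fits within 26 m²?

1560

The ratio ordering already packs tightly: 6×coin cabinet, 24 m², 1560.
That's the maximum — no swap from here does better than 1560.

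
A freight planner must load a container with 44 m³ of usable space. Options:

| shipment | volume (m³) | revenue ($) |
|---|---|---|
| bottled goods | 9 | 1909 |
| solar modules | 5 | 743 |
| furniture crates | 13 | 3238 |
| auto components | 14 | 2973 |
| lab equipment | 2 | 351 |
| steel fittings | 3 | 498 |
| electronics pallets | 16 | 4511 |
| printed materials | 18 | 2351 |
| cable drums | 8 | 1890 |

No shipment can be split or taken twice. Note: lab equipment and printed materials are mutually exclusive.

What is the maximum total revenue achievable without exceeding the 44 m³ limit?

10733

By revenue per m³: electronics pallets 281.94, furniture crates 249.08, cable drums 236.25 lead.
Taking the top-ratio shipments first gives furniture crates + lab equipment + steel fittings + electronics pallets + cable drums for 10488 (42 m³).
Replace steel fittings with solar modules: the trade gains 245 net, giving 10733 at 44 m³.
Runner-up furniture crates + auto components + electronics pallets tops out at 10722.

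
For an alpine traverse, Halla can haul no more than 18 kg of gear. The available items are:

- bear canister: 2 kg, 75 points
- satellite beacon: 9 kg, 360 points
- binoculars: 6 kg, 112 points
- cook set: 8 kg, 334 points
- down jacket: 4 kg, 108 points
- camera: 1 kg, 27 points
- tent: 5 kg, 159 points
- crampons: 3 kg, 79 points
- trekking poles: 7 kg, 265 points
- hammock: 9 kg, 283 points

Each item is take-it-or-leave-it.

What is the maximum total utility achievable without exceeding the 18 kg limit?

721

Ranking by ratio (utility/kg): cook set 41.75, satellite beacon 40.00, trekking poles 37.86, bear canister 37.50.
The ratio ordering already packs tightly: satellite beacon + cook set + camera, 18 kg, 721.
Runner-up bear canister + cook set + camera + trekking poles tops out at 701.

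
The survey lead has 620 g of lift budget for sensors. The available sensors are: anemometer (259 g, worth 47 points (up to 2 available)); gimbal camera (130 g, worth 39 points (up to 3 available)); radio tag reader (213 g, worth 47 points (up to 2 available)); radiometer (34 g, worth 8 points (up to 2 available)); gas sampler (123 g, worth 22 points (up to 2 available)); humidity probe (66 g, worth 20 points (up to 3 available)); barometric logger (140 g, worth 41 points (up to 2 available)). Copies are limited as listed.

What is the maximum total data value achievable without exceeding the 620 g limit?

Greedy by ratio would take 3×gimbal camera + 3×humidity probe: 588 g used, total 177.
The 260 g tied up in 2×gimbal camera is better spent on 2×barometric logger — total rises to 181 (608 g).

181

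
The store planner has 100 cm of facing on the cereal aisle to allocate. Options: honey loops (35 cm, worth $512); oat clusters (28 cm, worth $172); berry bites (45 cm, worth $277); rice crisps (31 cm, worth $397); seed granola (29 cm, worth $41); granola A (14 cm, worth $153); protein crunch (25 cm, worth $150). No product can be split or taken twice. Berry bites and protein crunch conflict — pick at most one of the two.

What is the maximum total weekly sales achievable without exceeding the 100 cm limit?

1081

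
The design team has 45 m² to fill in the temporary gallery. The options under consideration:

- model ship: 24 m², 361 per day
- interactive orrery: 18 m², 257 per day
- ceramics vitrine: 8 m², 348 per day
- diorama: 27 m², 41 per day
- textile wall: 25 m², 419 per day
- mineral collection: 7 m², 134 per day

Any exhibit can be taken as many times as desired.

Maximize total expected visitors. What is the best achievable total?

1740

By expected visitors per m²: ceramics vitrine 43.50, mineral collection 19.14, textile wall 16.76 lead.
The ratio ordering already packs tightly: 5×ceramics vitrine, 40 m², 1740.
The spare 5 m² is too small for any remaining exhibit, and no exchange beats 1740.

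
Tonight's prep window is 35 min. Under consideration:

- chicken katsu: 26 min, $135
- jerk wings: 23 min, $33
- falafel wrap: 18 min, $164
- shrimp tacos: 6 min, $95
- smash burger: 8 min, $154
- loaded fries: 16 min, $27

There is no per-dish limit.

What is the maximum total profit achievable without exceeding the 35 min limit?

Taking 4×smash burger: 32 min used, 616 in profit.
Nothing else within 35 min beats 616.

616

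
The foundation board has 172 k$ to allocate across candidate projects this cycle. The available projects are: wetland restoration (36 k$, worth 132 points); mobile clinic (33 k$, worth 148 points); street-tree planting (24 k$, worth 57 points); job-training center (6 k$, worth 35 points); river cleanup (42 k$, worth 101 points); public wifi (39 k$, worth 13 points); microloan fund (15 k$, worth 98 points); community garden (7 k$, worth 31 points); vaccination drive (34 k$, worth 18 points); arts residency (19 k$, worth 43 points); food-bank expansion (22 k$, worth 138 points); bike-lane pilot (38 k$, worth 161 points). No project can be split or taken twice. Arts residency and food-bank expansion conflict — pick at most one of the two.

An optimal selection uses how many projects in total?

Best achievable projected impact is 743.
For example wetland restoration + mobile clinic + job-training center + microloan fund + community garden + food-bank expansion + bike-lane pilot achieves it, using 157 k$.
Any selection reaching 743 contains exactly 7 projects.

7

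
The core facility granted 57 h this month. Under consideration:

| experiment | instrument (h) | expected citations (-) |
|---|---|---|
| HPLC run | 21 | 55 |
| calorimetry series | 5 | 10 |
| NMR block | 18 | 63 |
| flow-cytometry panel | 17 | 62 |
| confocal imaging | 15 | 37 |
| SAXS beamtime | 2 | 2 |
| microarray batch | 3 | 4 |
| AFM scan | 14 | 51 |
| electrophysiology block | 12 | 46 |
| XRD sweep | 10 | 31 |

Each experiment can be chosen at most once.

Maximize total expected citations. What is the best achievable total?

Filling by ratio: flow-cytometry panel + microarray batch + AFM scan + electrophysiology block + XRD sweep for 194, with 1 h left unused.
Replace microarray batch and AFM scan with NMR block: the trade gains 8 net, giving 202 at 57 h.

202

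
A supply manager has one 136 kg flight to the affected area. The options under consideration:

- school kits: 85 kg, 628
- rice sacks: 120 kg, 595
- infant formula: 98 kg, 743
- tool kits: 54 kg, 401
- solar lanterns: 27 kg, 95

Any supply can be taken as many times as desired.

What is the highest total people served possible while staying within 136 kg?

By people served per kg: infant formula 7.58, tool kits 7.43, school kits 7.39 lead.
Greedy by ratio would take infant formula + solar lanterns: 125 kg used, total 838.
The 98 kg tied up in infant formula is better spent on 2×tool kits — total rises to 897 (135 kg).

897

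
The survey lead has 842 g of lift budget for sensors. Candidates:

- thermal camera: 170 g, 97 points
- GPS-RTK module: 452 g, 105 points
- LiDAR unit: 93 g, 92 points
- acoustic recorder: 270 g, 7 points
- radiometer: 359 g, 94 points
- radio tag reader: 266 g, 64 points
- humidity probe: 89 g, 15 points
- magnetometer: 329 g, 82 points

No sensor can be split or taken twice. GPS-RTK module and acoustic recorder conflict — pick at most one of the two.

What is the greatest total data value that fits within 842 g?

309

Taking the top-ratio sensors first gives thermal camera + LiDAR unit + radiometer + humidity probe for 298 (711 g).
The 359 g tied up in radiometer is better spent on GPS-RTK module — total rises to 309 (804 g).
Next best is thermal camera + LiDAR unit + radiometer + humidity probe at 298 (711 g) — short by 11.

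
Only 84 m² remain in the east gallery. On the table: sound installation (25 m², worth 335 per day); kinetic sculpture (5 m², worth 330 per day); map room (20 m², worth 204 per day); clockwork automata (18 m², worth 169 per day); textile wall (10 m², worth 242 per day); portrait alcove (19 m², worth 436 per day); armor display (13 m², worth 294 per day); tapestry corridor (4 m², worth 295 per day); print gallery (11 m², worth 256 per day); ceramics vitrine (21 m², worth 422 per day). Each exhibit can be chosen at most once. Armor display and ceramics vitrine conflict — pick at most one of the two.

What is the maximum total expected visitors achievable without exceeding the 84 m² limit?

2060

Best packing: sound installation + kinetic sculpture + textile wall + portrait alcove + tapestry corridor + ceramics vitrine — 84 m², 2060 total.
Every other selection either busts 84 m² or breaks a pairing rule or fails to beat 2060.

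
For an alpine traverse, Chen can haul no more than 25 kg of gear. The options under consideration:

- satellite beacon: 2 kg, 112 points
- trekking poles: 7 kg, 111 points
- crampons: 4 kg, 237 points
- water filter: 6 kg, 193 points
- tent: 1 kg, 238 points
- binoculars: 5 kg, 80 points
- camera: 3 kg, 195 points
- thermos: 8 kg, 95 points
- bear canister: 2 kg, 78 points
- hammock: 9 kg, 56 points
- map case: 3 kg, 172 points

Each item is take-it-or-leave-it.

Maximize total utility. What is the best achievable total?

1227

By utility per kg: tent 238.00, camera 65.00, crampons 59.25 lead.
The ratio heuristic lands on satellite beacon + crampons + water filter + tent + camera + bear canister + map case (1225) but leaves 4 kg idle.
Replace bear canister with binoculars: the trade gains 2 net, giving 1227 at 24 kg.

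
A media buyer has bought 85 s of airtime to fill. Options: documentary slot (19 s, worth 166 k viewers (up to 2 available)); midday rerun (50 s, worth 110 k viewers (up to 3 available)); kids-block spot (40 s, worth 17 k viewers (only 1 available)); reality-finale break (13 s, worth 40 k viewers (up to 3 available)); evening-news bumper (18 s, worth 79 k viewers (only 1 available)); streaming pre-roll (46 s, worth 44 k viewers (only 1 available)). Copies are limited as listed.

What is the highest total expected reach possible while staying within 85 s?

The ratio ordering already packs tightly: 2×documentary slot + 2×reality-finale break + evening-news bumper, 82 s, 491.
Nothing else within 85 s beats 491.

491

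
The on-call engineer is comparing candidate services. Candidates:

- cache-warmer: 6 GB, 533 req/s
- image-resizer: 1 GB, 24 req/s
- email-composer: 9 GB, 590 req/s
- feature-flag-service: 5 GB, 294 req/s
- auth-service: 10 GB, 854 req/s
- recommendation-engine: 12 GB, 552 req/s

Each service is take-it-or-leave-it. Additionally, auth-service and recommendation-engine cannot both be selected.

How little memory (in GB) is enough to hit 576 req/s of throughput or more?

Look for the lowest-memory combination reaching 576.
email-composer reaches 590 using 9 GB.
Any bundle with less than 9 GB falls short of 576.

9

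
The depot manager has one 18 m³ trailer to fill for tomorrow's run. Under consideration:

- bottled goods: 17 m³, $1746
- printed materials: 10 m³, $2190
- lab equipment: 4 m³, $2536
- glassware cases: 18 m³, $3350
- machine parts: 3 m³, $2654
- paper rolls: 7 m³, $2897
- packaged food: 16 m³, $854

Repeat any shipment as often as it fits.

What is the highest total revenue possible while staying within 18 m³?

15924

By revenue per m³: machine parts 884.67, lab equipment 634.00, paper rolls 413.86, printed materials 219.00 lead.
6×machine parts uses 18 of the 18 m³ and totals 15924.
No other feasible combination exceeds 15924.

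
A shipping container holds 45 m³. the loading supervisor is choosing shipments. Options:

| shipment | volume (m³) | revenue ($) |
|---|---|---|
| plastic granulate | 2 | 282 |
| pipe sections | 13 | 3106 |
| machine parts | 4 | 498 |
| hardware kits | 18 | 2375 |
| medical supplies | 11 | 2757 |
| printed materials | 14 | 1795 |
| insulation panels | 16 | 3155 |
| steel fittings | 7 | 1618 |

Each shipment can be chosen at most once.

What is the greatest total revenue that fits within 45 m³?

9516

Filling by ratio: plastic granulate + pipe sections + machine parts + medical supplies + steel fittings for 8261, with 8 m³ left unused.
The 9 m³ tied up in plastic granulate and steel fittings is better spent on insulation panels — total rises to 9516 (44 m³).
The spare 1 m³ is too small for any remaining shipment, and no exchange beats 9516.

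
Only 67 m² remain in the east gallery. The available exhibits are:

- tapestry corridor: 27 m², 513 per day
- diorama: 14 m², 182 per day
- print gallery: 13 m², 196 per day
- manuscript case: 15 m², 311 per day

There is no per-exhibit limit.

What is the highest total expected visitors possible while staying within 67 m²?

1244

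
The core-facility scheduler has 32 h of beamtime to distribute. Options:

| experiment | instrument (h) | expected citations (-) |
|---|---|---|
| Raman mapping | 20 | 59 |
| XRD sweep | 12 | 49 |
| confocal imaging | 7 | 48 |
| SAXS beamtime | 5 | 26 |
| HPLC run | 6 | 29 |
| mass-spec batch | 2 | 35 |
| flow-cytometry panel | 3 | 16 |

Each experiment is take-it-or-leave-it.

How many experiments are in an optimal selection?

Best achievable expected citations is 187.
For example XRD sweep + confocal imaging + SAXS beamtime + HPLC run + mass-spec batch achieves it, using 32 h.
Any selection reaching 187 contains exactly 5 experiments.

5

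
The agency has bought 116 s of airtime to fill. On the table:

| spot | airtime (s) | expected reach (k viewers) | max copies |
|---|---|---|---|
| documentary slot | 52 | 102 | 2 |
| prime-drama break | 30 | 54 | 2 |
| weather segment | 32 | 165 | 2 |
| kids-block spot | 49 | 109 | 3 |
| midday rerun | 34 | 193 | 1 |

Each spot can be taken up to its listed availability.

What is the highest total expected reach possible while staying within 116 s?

Best packing: 2×weather segment + midday rerun — 98 s, 523 total.

523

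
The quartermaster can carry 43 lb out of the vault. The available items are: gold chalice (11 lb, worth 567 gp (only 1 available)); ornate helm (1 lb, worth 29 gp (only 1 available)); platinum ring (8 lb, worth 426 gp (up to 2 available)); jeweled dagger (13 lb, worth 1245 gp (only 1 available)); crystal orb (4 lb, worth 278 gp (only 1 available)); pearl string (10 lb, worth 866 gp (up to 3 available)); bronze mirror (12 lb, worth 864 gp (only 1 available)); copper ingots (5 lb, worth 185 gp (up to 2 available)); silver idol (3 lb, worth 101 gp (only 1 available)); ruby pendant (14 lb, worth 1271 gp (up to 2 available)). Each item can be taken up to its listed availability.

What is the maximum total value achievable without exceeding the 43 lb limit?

3843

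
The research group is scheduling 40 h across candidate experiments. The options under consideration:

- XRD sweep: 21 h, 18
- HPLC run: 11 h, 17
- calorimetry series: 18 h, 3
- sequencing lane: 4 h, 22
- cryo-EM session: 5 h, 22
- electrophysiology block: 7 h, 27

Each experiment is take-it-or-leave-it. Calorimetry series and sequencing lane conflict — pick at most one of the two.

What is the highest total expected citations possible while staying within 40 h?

By expected citations per h: sequencing lane 5.50, cryo-EM session 4.40, electrophysiology block 3.86 lead.
Taking the top-ratio experiments first gives HPLC run + sequencing lane + cryo-EM session + electrophysiology block for 88 (27 h).
Dropping HPLC run frees 11 h; slotting in XRD sweep (21 h) lifts the total to 89 at 37 h.
Next best is HPLC run + sequencing lane + cryo-EM session + electrophysiology block at 88 (27 h) — short by 1.

89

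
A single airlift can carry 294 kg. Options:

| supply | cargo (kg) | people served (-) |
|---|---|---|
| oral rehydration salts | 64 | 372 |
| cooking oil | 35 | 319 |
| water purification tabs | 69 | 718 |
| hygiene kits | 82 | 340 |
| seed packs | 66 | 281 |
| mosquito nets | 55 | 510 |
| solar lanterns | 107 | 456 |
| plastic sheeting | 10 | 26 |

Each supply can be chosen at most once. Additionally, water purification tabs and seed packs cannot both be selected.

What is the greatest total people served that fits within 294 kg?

Cooking oil + water purification tabs + mosquito nets + solar lanterns + plastic sheeting uses 276 of the 294 kg and totals 2029.

2029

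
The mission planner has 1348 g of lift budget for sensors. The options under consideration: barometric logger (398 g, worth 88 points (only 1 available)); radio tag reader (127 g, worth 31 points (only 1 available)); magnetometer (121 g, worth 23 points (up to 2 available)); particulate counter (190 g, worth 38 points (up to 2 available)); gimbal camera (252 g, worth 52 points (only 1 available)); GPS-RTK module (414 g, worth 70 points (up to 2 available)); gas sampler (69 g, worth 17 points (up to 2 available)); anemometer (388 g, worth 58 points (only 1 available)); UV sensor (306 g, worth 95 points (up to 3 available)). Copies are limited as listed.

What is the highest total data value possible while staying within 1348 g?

373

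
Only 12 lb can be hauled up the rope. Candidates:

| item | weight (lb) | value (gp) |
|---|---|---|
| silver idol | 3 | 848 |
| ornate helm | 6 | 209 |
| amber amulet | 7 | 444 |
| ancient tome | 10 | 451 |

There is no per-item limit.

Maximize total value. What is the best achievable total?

By value per lb: silver idol 282.67, amber amulet 63.43, ancient tome 45.10, ornate helm 34.83 lead.
Best packing: 4×silver idol — 12 lb, 3392 total.

3392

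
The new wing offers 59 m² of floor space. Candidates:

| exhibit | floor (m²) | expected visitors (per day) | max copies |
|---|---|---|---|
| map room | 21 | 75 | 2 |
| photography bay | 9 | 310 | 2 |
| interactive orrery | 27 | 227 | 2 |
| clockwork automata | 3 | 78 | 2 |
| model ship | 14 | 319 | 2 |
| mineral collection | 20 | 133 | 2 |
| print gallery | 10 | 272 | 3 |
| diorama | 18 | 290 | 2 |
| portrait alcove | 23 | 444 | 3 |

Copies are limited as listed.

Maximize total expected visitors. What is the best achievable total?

1639

By expected visitors per m²: photography bay 34.44, print gallery 27.20, clockwork automata 26.00, model ship 22.79 lead.
The ratio heuristic lands on 2×photography bay + 2×clockwork automata + 3×print gallery (1592) but leaves 5 m² idle.
Dropping print gallery frees 10 m²; slotting in model ship (14 m²) lifts the total to 1639 at 58 m².
That's the maximum — no swap from here does better than 1639.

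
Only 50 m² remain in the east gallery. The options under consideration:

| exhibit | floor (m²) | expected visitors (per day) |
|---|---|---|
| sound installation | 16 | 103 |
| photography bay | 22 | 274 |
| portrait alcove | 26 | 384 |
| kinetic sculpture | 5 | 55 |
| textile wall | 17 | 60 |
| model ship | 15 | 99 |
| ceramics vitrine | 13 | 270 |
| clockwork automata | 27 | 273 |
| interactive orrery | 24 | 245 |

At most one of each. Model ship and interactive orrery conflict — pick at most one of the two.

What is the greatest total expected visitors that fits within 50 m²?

709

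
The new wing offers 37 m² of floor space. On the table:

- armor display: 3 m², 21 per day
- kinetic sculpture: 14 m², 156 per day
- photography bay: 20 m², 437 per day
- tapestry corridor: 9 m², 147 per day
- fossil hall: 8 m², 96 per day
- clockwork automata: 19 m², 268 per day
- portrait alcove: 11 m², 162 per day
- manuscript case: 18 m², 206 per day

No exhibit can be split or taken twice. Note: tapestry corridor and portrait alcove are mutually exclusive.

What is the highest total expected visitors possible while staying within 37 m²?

680

Density check — photography bay 21.85, tapestry corridor 16.33, portrait alcove 14.73, clockwork automata 14.11 are the best per m².
The ratio ordering already packs tightly: photography bay + tapestry corridor + fossil hall, 37 m², 680.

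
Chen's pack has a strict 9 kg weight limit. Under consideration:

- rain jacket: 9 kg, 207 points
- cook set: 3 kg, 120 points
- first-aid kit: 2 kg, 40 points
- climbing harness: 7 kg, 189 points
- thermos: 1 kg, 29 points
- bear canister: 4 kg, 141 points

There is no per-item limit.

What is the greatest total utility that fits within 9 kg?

Best packing: 3×cook set — 9 kg, 360 total.
Every other selection either busts 9 kg or fails to beat 360.

360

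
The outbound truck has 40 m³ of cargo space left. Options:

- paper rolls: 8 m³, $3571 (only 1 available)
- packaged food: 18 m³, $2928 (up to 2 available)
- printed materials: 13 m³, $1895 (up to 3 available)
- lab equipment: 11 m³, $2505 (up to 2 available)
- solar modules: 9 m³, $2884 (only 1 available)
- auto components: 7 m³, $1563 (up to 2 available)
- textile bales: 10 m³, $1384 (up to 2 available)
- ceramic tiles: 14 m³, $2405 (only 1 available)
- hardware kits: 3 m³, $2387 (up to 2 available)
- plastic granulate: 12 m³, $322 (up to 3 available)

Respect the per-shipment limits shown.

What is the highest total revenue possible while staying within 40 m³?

14355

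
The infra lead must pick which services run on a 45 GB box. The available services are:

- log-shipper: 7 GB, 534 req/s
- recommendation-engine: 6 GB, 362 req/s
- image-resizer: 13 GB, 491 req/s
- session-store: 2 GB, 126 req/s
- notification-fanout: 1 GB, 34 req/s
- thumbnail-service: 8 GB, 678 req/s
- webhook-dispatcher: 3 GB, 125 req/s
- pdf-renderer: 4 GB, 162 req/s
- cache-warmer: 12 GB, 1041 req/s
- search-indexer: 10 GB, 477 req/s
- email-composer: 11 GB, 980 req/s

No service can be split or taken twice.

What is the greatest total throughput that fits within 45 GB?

The ratio heuristic lands on log-shipper + session-store + notification-fanout + thumbnail-service + webhook-dispatcher + cache-warmer + email-composer (3518) but leaves 1 GB idle.
Dropping session-store and webhook-dispatcher frees 5 GB; slotting in recommendation-engine (6 GB) lifts the total to 3629 at 45 GB.
The closest alternative, log-shipper + recommendation-engine + thumbnail-service + cache-warmer + email-composer, reaches only 3595.

3629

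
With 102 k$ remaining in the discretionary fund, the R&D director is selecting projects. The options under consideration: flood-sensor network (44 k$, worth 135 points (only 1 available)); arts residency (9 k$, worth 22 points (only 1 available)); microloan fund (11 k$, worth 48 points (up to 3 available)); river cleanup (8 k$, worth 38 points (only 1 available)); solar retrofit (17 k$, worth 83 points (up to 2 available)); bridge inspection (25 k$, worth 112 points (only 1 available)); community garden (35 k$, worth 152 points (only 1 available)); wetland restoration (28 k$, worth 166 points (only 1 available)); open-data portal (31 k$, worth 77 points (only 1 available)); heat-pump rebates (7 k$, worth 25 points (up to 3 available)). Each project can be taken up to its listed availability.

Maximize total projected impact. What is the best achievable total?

The ratio ordering already packs tightly: river cleanup + 2×solar retrofit + bridge inspection + wetland restoration + heat-pump rebates, 102 k$, 507.
Every other selection either busts 102 k$ or exceeds an availability limit or fails to beat 507.

507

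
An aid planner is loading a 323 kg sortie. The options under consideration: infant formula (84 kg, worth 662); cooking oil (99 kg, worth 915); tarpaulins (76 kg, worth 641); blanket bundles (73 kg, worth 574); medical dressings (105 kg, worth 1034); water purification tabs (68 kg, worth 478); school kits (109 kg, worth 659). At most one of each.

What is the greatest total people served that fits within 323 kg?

2727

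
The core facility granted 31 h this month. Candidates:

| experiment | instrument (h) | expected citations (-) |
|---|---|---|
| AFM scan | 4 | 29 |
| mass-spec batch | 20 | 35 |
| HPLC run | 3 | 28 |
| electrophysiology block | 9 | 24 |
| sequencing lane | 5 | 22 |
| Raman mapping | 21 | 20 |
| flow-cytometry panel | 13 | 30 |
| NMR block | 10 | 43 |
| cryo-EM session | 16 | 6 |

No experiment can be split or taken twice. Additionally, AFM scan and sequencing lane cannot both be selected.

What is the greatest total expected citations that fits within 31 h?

130

Best packing: AFM scan + HPLC run + flow-cytometry panel + NMR block — 30 h, 130 total.
The closest alternative, AFM scan + HPLC run + electrophysiology block + NMR block, reaches only 124.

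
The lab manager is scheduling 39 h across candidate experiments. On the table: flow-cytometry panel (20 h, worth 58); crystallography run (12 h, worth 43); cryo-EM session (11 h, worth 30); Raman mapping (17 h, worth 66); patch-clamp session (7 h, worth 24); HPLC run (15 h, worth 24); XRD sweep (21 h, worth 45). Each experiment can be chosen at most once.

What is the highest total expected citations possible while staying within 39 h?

Taking crystallography run + Raman mapping + patch-clamp session: 36 h used, 133 in expected citations.
Next best is flow-cytometry panel + crystallography run + patch-clamp session at 125 (39 h) — short by 8.

133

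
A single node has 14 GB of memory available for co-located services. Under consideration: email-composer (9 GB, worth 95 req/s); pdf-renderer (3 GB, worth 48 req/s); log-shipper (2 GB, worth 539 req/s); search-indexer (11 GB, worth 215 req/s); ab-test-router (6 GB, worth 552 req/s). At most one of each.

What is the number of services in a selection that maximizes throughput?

3

The maximum throughput within 14 GB is 1139.
One optimal bundle: pdf-renderer + log-shipper + ab-test-router (11 GB).
Any selection reaching 1139 contains exactly 3 services.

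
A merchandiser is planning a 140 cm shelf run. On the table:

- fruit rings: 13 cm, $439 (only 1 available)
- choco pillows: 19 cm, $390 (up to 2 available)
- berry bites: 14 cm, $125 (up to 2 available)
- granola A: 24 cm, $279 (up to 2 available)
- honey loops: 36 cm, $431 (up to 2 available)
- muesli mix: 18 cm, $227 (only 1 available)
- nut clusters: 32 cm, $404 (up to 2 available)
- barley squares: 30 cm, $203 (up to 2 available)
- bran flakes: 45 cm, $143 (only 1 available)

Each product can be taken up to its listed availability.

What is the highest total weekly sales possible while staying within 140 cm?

2306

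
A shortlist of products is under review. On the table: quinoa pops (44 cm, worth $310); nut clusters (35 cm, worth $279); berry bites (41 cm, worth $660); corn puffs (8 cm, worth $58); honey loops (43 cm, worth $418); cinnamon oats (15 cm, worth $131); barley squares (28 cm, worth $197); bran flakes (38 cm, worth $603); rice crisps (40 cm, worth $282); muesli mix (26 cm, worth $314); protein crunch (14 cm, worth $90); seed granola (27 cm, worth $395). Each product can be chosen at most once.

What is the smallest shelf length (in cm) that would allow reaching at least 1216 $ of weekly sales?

Minimise cm subject to total weekly sales ≥ 1216.
Taking berry bites + bran flakes gives 1263 (≥ 1216) for 79 cm.
No combination under 79 cm hits 1216.

79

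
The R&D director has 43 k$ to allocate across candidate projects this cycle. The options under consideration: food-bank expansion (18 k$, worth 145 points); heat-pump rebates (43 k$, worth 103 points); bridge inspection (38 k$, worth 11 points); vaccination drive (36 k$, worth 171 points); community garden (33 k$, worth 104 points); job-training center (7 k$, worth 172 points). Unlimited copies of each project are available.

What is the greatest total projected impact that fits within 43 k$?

1032

6×job-training center uses 42 of the 43 k$ and totals 1032.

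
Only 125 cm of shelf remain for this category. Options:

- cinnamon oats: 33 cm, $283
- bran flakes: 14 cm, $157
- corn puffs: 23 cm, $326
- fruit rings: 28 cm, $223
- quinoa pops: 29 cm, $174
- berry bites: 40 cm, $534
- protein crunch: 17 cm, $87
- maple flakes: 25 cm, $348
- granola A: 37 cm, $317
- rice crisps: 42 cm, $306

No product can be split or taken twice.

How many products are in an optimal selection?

4

Optimal total is 1525.
One optimal bundle: corn puffs + berry bites + maple flakes + granola A (125 cm).
Every optimal selection uses 4 products.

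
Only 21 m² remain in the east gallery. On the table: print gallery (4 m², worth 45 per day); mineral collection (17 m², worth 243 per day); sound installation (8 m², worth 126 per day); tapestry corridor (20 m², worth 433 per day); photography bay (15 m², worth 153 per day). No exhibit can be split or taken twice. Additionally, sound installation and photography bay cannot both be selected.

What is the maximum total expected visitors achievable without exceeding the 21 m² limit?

The ratio ordering already packs tightly: tapestry corridor, 20 m², 433.
Runner-up print gallery + mineral collection tops out at 288.

433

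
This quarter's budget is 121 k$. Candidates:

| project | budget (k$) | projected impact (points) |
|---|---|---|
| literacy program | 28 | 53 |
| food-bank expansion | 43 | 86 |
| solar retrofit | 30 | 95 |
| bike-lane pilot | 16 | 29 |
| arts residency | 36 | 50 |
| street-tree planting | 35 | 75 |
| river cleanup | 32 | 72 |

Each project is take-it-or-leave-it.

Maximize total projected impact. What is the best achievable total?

282

The ratio heuristic lands on solar retrofit + bike-lane pilot + street-tree planting + river cleanup (271) but leaves 8 k$ idle.
The 35 k$ tied up in street-tree planting is better spent on food-bank expansion — total rises to 282 (121 k$).
The closest alternative, solar retrofit + bike-lane pilot + street-tree planting + river cleanup, reaches only 271.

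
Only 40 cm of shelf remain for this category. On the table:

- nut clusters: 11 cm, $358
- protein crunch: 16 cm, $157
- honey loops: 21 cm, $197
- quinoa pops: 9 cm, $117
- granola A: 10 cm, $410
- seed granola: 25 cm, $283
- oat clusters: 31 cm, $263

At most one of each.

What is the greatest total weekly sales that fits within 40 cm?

The ratio heuristic lands on nut clusters + quinoa pops + granola A (885) but leaves 10 cm idle.
The 9 cm tied up in quinoa pops is better spent on protein crunch — total rises to 925 (37 cm).
The closest alternative, nut clusters + quinoa pops + granola A, reaches only 885.

925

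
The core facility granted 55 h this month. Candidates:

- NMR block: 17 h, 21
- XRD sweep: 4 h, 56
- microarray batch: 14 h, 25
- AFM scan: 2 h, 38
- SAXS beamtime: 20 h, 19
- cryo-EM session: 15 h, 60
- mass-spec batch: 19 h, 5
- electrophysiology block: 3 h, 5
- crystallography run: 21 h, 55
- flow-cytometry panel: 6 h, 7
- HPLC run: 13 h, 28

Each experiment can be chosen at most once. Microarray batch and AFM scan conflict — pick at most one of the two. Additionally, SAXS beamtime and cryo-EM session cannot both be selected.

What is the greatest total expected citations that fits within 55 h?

237

The ratio ordering already packs tightly: XRD sweep + AFM scan + cryo-EM session + crystallography run + HPLC run, 55 h, 237.
Nothing else feasible within 55 h beats 237.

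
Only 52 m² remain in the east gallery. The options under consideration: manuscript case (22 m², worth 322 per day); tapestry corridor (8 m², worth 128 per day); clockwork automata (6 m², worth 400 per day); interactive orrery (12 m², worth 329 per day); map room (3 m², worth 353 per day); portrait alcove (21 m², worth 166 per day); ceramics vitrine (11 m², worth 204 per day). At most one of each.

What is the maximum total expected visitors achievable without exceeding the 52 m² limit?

1532

Taking the top-ratio exhibits first gives tapestry corridor + clockwork automata + interactive orrery + map room + ceramics vitrine for 1414 (40 m²).
Replace ceramics vitrine with manuscript case: the trade gains 118 net, giving 1532 at 51 m².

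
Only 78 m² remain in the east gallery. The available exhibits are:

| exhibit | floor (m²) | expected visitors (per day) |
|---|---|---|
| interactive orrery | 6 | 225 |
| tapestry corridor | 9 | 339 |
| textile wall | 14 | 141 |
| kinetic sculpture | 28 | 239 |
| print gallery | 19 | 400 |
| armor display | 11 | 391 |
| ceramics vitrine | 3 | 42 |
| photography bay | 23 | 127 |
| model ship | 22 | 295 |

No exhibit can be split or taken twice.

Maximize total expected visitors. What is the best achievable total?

1692

By expected visitors per m²: tapestry corridor 37.67, interactive orrery 37.50, armor display 35.55, print gallery 21.05 lead.
Taking interactive orrery + tapestry corridor + print gallery + armor display + ceramics vitrine + model ship: 70 m² used, 1692 in expected visitors.
Next best is interactive orrery + tapestry corridor + print gallery + armor display + model ship at 1650 (67 m²) — short by 42.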